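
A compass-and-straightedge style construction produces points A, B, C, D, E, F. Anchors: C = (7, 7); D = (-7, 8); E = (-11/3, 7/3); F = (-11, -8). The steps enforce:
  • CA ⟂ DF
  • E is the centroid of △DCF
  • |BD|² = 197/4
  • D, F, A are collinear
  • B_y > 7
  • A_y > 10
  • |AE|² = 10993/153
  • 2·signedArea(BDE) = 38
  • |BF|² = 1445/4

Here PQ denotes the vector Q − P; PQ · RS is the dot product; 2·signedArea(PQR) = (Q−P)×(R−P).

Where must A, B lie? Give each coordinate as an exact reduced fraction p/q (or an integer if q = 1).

A = (-109/17, 176/17)
B = (0, 15/2)

1. A_x = -109/17  [D, F, A are collinear ∩ CA ⟂ DF]
2. A_y = 176/17  [D, F, A are collinear ∩ CA ⟂ DF]
   → A = (-109/17, 176/17)
3. B_x = 0  [line 17/3·x + 10/3·y + -25 = 0 ∩ |BF|² = 1445/4]
4. B_y = 15/2  [line 17/3·x + 10/3·y + -25 = 0 ∩ |BF|² = 1445/4]
   → B = (0, 15/2)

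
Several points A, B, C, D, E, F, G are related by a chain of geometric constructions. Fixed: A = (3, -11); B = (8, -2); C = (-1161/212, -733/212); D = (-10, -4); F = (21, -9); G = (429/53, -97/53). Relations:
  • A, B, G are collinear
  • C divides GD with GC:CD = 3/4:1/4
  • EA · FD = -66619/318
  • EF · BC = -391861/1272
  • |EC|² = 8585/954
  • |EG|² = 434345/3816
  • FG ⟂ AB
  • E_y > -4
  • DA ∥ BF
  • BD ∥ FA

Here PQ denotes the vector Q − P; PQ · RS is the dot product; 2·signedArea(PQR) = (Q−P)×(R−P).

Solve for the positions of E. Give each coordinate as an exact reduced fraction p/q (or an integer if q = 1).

1. E_x = -1585/636  [EF · BC = -391861/1272 ∩ EA · FD = -66619/318]
2. E_y = -2005/636  [EF · BC = -391861/1272 ∩ EA · FD = -66619/318]
   → E = (-1585/636, -2005/636)

E = (-1585/636, -2005/636)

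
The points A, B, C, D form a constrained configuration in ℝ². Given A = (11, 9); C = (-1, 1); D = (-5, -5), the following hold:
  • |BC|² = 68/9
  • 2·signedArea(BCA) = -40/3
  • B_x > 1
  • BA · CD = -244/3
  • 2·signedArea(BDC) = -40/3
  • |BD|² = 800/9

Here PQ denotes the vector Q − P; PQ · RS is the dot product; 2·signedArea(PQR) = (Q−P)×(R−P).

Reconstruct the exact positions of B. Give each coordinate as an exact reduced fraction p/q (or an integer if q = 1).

1. B_x = 5/3  [BA · CD = -244/3 ∩ 2·signedArea(BDC) = -40/3]
2. B_y = 5/3  [BA · CD = -244/3 ∩ 2·signedArea(BDC) = -40/3]
   → B = (5/3, 5/3)

B = (5/3, 5/3)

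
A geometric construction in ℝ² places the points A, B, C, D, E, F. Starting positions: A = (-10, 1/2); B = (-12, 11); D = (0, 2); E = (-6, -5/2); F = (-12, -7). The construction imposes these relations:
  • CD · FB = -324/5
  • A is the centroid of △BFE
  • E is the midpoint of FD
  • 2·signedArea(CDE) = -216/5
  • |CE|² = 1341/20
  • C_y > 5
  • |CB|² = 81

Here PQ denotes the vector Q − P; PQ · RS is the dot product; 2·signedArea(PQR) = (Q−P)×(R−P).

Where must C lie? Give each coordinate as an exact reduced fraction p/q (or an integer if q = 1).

C = (-24/5, 28/5)

1. C_x = -24/5  [CD · FB = -324/5 ∩ 2·signedArea(CDE) = -216/5]
2. C_y = 28/5  [CD · FB = -324/5 ∩ 2·signedArea(CDE) = -216/5]
   → C = (-24/5, 28/5)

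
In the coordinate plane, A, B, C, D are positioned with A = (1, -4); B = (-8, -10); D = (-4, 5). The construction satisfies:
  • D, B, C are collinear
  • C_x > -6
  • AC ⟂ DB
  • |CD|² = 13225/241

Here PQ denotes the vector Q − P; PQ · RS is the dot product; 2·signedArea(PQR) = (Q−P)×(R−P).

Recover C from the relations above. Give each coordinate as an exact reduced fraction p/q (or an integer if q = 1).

C = (-1424/241, -520/241)

1. C_x = -1424/241  [D, B, C are collinear ∩ AC ⟂ DB]
2. C_y = -520/241  [D, B, C are collinear ∩ AC ⟂ DB]
   → C = (-1424/241, -520/241)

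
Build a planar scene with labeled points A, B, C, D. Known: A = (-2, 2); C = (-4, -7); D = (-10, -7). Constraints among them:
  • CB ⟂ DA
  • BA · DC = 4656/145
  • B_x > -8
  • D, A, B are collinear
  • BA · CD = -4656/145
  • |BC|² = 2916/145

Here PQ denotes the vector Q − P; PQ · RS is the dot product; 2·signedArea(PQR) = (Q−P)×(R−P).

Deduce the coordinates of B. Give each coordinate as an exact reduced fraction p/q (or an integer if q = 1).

B = (-1066/145, -583/145)

1. B_x = -1066/145  [D, A, B are collinear ∩ CB ⟂ DA]
2. B_y = -583/145  [D, A, B are collinear ∩ CB ⟂ DA]
   → B = (-1066/145, -583/145)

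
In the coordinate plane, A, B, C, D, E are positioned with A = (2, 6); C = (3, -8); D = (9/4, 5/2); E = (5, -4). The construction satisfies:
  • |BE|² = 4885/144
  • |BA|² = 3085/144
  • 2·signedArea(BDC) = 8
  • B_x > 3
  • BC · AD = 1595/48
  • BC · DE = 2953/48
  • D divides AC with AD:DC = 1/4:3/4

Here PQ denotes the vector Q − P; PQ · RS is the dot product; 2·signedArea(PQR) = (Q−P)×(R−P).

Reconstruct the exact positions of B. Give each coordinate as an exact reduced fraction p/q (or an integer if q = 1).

B = (37/12, 3/2)

1. B_x = 37/12  [BC · AD = 1595/48 ∩ 2·signedArea(BDC) = 8]
2. B_y = 3/2  [BC · AD = 1595/48 ∩ 2·signedArea(BDC) = 8]
   → B = (37/12, 3/2)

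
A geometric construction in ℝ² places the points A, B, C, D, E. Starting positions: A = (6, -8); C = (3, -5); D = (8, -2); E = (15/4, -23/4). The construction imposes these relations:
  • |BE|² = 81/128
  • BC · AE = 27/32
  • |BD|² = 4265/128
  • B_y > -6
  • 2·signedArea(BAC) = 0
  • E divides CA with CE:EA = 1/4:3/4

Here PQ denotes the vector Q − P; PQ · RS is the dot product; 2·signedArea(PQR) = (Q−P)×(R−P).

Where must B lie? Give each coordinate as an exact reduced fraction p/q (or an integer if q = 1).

B = (51/16, -83/16)

1. B_x = 51/16  [2·signedArea(BAC) = 0 ∩ BC · AE = 27/32]
2. B_y = -83/16  [2·signedArea(BAC) = 0 ∩ BC · AE = 27/32]
   → B = (51/16, -83/16)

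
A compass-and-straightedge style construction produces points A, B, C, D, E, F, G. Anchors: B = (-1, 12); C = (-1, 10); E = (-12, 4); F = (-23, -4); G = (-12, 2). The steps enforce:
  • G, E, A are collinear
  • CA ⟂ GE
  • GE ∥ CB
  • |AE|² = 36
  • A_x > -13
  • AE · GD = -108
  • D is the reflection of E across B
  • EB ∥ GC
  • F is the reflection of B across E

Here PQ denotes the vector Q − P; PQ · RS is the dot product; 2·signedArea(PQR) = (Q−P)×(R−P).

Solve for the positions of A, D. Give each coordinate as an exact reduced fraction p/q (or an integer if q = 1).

1. A_x = -12  [G, E, A are collinear ∩ CA ⟂ GE]
2. A_y = 10  [G, E, A are collinear ∩ CA ⟂ GE]
   → A = (-12, 10)
3. D_x = 10  [D is the reflection of E across B]
4. D_y = 20  [D is the reflection of E across B]
   → D = (10, 20)

A = (-12, 10)
D = (10, 20)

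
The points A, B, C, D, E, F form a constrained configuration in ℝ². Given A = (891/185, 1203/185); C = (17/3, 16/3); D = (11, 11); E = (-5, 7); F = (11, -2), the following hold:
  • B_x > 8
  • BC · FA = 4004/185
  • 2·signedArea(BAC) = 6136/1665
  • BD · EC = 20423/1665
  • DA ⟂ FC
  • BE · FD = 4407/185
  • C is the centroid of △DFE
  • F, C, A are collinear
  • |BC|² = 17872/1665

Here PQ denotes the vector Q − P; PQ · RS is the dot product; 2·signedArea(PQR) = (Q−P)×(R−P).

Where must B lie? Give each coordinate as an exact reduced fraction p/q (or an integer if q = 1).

B = (4961/555, 956/185)

1. B_x = 4961/555  [2·signedArea(BAC) = 6136/1665 ∩ BE · FD = 4407/185]
2. B_y = 956/185  [2·signedArea(BAC) = 6136/1665 ∩ BE · FD = 4407/185]
   → B = (4961/555, 956/185)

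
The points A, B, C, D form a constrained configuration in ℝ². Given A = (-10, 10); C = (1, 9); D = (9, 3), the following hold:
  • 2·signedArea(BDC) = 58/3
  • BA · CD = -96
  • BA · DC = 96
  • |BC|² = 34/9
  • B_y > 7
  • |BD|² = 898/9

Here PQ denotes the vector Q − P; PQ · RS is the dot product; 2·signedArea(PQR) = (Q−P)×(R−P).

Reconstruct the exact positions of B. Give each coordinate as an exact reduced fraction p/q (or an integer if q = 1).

B = (0, 22/3)

1. B_x = 0  [BA · DC = 96 ∩ 2·signedArea(BDC) = 58/3]
2. B_y = 22/3  [BA · DC = 96 ∩ 2·signedArea(BDC) = 58/3]
   → B = (0, 22/3)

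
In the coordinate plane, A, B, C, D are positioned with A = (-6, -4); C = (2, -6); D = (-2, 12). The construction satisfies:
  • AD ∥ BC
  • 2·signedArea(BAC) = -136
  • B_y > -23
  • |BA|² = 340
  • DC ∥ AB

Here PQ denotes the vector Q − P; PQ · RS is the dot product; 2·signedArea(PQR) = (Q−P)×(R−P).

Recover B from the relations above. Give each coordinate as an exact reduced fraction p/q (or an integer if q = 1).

B = (-2, -22)

1. B_x = -2  [AD ∥ BC ∩ DC ∥ AB]
2. B_y = -22  [AD ∥ BC ∩ DC ∥ AB]
   → B = (-2, -22)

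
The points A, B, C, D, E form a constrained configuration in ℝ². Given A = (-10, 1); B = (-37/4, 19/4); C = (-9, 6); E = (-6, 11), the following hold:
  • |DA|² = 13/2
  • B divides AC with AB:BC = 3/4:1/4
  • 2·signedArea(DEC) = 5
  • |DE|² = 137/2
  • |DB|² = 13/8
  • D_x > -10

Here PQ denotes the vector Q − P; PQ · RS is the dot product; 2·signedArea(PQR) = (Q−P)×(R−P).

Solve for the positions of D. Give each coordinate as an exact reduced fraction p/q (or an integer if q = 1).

D = (-19/2, 7/2)

1. D_x = -19/2  [line 5·x + -3·y + 58 = 0 ∩ |DA|² = 13/2]
2. D_y = 7/2  [line 5·x + -3·y + 58 = 0 ∩ |DA|² = 13/2]
   → D = (-19/2, 7/2)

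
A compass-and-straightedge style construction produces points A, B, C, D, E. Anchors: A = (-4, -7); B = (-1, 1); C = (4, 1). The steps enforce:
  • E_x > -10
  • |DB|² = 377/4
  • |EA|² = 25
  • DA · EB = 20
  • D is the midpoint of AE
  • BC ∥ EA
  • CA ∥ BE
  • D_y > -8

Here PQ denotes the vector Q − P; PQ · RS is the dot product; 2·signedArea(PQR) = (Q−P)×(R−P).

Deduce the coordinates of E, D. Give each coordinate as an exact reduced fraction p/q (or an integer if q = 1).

1. E_x = -9  [BC ∥ EA ∩ CA ∥ BE]
2. E_y = -7  [BC ∥ EA ∩ CA ∥ BE]
   → E = (-9, -7)
3. D_x = -13/2  [D is the midpoint of AE]
4. D_y = -7  [D is the midpoint of AE]
   → D = (-13/2, -7)

D = (-13/2, -7)
E = (-9, -7)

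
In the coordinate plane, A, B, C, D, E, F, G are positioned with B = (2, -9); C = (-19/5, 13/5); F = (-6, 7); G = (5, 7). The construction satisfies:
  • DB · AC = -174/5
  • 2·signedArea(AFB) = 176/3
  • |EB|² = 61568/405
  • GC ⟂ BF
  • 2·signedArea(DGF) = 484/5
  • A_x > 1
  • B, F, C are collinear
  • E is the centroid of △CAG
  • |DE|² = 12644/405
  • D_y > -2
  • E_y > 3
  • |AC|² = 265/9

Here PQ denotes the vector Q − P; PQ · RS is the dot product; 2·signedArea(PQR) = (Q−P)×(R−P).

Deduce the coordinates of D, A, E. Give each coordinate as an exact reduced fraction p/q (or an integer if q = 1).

A = (16/15, 1/5)
D = (-8/5, -9/5)
E = (34/45, 49/15)

1. D_y = -9/5  [2·signedArea(DGF) = 484/5]
2. A_x = 16/15  [line 16·x + 8·y + -56/3 = 0 ∩ |AC|² = 265/9]
3. A_y = 1/5  [line 16·x + 8·y + -56/3 = 0 ∩ |AC|² = 265/9]
   → A = (16/15, 1/5)
4. E_x = 34/45  [E is the centroid of △CAG]
5. E_y = 49/15  [E is the centroid of △CAG]
   → E = (34/45, 49/15)
6. D_x = -8/5  [DB · AC = -174/5 ∩ 2·signedArea(DGF) = 484/5]
   → D = (-8/5, -9/5)
7. D_y = -9/5  [DB · AC = -174/5 ∩ 2·signedArea(DGF) = 484/5]
   → D = (-8/5, -9/5)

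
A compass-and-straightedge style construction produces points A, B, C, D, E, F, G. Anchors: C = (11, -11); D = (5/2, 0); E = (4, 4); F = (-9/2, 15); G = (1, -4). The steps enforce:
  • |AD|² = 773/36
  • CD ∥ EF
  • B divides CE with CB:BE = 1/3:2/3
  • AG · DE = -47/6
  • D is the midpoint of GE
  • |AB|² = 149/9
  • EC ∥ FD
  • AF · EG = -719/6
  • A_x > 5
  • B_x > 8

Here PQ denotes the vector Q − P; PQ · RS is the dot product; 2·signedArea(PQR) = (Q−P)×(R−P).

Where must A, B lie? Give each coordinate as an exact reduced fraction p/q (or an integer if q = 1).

1. A_x = 16/3  [line 3·x + 8·y + 40/3 = 0 ∩ |AD|² = 773/36]
2. A_y = -11/3  [line 3·x + 8·y + 40/3 = 0 ∩ |AD|² = 773/36]
   → A = (16/3, -11/3)
3. B_x = 26/3  [B divides CE with CB:BE = 1/3:2/3]
4. B_y = -6  [B divides CE with CB:BE = 1/3:2/3]
   → B = (26/3, -6)

A = (16/3, -11/3)
B = (26/3, -6)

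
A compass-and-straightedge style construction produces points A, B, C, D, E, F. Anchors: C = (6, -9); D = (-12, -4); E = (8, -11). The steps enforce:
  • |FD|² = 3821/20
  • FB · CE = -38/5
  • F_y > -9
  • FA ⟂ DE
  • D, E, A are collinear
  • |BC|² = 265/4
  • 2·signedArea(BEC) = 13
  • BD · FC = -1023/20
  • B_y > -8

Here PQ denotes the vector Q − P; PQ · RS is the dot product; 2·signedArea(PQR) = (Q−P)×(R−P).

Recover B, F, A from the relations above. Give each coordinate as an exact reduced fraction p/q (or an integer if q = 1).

A = (466/449, -38449/4490)
B = (-2, -15/2)
F = (6/5, -81/10)

1. B_x = -2  [line -2·x + -2·y + -19 = 0 ∩ |BC|² = 265/4]
2. B_y = -15/2  [line -2·x + -2·y + -19 = 0 ∩ |BC|² = 265/4]
   → B = (-2, -15/2)
3. F_x = 6/5  [FB · CE = -38/5 ∩ BD · FC = -1023/20]
4. F_y = -81/10  [FB · CE = -38/5 ∩ BD · FC = -1023/20]
   → F = (6/5, -81/10)
5. A_x = 466/449  [D, E, A are collinear ∩ FA ⟂ DE]
6. A_y = -38449/4490  [D, E, A are collinear ∩ FA ⟂ DE]
   → A = (466/449, -38449/4490)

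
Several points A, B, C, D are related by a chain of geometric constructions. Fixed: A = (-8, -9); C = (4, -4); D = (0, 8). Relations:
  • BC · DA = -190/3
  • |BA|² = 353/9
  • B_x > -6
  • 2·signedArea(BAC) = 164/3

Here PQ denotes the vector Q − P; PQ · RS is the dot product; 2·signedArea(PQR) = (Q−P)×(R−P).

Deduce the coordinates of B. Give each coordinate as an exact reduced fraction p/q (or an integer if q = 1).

B = (-16/3, -10/3)

1. B_x = -16/3  [2·signedArea(BAC) = 164/3 ∩ BC · DA = -190/3]
2. B_y = -10/3  [2·signedArea(BAC) = 164/3 ∩ BC · DA = -190/3]
   → B = (-16/3, -10/3)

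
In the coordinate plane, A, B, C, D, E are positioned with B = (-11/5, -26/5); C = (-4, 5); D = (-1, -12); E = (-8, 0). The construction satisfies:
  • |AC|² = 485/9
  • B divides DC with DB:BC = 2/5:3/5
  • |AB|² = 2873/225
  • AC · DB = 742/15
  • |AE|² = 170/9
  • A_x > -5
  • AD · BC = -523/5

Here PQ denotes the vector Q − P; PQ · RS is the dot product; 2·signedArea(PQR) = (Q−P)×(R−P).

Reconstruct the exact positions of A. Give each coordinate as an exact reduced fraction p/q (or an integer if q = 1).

A = (-13/3, -7/3)

1. A_x = -13/3  [line 6/5·x + -34/5·y + -32/3 = 0 ∩ |AE|² = 170/9]
2. A_y = -7/3  [line 6/5·x + -34/5·y + -32/3 = 0 ∩ |AE|² = 170/9]
   → A = (-13/3, -7/3)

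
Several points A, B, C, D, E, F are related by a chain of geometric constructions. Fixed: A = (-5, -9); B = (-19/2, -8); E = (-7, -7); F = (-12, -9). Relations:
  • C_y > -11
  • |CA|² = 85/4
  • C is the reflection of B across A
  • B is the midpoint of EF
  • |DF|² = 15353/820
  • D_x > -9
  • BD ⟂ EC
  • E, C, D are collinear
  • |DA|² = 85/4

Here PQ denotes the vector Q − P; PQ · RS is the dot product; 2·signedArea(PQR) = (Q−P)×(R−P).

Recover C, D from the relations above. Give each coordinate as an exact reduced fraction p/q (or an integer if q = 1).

1. C_x = -1/2  [C is the reflection of B across A]
2. C_y = -10  [C is the reflection of B across A]
   → C = (-1/2, -10)
3. D_x = -3559/410  [E, C, D are collinear ∩ BD ⟂ EC]
4. D_y = -1276/205  [E, C, D are collinear ∩ BD ⟂ EC]
   → D = (-3559/410, -1276/205)

C = (-1/2, -10)
D = (-3559/410, -1276/205)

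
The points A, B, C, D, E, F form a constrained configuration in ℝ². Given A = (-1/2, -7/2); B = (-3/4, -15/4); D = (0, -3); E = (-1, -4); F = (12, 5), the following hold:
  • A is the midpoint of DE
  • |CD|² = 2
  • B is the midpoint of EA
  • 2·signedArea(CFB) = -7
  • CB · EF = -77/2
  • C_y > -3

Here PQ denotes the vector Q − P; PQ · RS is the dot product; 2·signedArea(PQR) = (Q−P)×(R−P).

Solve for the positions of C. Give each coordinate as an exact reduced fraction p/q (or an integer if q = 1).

C = (1, -2)

1. C_x = 1  [2·signedArea(CFB) = -7 ∩ CB · EF = -77/2]
2. C_y = -2  [2·signedArea(CFB) = -7 ∩ CB · EF = -77/2]
   → C = (1, -2)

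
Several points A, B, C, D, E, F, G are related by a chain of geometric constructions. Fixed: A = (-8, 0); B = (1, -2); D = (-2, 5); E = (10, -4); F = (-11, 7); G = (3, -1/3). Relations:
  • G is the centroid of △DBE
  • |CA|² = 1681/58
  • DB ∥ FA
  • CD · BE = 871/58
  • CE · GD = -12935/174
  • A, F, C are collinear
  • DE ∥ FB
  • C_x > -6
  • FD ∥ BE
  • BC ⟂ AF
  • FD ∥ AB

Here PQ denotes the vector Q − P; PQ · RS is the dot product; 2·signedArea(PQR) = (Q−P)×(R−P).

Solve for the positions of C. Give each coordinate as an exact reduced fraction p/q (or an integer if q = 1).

C = (-341/58, -287/58)

1. C_x = -341/58  [A, F, C are collinear ∩ BC ⟂ AF]
2. C_y = -287/58  [A, F, C are collinear ∩ BC ⟂ AF]
   → C = (-341/58, -287/58)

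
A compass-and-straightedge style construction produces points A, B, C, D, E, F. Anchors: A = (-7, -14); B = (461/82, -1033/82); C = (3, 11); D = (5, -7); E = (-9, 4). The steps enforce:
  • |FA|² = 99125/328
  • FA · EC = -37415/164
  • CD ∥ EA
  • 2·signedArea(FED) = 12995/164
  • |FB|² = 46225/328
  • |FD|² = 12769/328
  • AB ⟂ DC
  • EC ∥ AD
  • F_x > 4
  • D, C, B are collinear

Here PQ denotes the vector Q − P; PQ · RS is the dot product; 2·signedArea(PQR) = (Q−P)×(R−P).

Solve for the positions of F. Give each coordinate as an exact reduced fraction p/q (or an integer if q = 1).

1. F_x = 707/164  [2·signedArea(FED) = 12995/164 ∩ FA · EC = -37415/164]
2. F_y = -131/164  [2·signedArea(FED) = 12995/164 ∩ FA · EC = -37415/164]
   → F = (707/164, -131/164)

F = (707/164, -131/164)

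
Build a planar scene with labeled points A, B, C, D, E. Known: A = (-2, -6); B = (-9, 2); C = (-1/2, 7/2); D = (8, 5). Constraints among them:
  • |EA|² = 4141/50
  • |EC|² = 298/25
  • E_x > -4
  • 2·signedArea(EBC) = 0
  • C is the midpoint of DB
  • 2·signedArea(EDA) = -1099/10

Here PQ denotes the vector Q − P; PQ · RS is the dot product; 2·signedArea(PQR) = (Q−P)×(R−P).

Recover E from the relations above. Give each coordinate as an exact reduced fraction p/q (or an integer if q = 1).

E = (-39/10, 29/10)

1. E_x = -39/10  [2·signedArea(EBC) = 0 ∩ 2·signedArea(EDA) = -1099/10]
2. E_y = 29/10  [2·signedArea(EBC) = 0 ∩ 2·signedArea(EDA) = -1099/10]
   → E = (-39/10, 29/10)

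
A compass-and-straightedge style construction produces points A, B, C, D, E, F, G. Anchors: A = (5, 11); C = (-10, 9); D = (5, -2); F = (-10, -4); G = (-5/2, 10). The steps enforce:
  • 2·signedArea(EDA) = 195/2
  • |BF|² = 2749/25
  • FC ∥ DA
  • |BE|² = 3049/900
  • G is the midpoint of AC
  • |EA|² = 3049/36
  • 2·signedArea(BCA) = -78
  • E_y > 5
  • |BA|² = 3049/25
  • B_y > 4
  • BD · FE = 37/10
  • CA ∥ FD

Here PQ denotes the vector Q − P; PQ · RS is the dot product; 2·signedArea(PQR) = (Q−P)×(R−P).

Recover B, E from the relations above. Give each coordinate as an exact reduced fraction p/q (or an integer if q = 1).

B = (-4, 23/5)
E = (-5/2, 17/3)

1. B_x = -4  [line -2·x + 15·y + -77 = 0 ∩ |BF|² = 2749/25]
2. B_y = 23/5  [line -2·x + 15·y + -77 = 0 ∩ |BF|² = 2749/25]
   → B = (-4, 23/5)
3. E_x = -5/2  [BD · FE = 37/10 ∩ 2·signedArea(EDA) = 195/2]
4. E_y = 17/3  [BD · FE = 37/10 ∩ 2·signedArea(EDA) = 195/2]
   → E = (-5/2, 17/3)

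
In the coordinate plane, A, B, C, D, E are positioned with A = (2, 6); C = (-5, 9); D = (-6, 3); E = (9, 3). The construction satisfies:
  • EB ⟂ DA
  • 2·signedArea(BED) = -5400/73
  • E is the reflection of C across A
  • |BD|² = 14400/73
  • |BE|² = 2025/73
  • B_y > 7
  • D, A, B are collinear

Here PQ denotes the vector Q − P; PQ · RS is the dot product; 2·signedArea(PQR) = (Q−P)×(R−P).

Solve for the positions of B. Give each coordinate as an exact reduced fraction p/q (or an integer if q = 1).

B = (522/73, 579/73)

1. B_x = 522/73  [D, A, B are collinear ∩ EB ⟂ DA]
2. B_y = 579/73  [D, A, B are collinear ∩ EB ⟂ DA]
   → B = (522/73, 579/73)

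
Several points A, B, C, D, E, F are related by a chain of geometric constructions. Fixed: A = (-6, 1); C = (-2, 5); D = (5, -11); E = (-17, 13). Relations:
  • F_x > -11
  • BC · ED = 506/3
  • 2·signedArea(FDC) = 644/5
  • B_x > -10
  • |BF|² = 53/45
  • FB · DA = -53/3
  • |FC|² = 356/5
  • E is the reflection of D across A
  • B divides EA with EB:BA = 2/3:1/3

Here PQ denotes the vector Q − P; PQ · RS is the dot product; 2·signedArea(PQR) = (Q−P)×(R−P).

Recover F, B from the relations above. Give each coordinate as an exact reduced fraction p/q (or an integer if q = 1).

1. B_x = -29/3  [B divides EA with EB:BA = 2/3:1/3]
2. B_y = 5  [B divides EA with EB:BA = 2/3:1/3]
   → B = (-29/3, 5)
3. F_x = -52/5  [FB · DA = -53/3 ∩ 2·signedArea(FDC) = 644/5]
4. F_y = 29/5  [FB · DA = -53/3 ∩ 2·signedArea(FDC) = 644/5]
   → F = (-52/5, 29/5)

B = (-29/3, 5)
F = (-52/5, 29/5)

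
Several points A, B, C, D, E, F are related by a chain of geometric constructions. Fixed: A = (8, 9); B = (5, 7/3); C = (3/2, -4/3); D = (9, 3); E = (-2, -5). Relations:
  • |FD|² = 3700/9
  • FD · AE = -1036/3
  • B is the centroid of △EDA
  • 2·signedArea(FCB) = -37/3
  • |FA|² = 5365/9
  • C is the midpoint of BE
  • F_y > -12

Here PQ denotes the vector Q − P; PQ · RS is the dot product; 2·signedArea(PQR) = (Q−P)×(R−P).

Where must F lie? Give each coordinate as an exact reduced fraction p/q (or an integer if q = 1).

F = (-5, -35/3)

1. F_x = -5  [FD · AE = -1036/3 ∩ 2·signedArea(FCB) = -37/3]
2. F_y = -35/3  [FD · AE = -1036/3 ∩ 2·signedArea(FCB) = -37/3]
   → F = (-5, -35/3)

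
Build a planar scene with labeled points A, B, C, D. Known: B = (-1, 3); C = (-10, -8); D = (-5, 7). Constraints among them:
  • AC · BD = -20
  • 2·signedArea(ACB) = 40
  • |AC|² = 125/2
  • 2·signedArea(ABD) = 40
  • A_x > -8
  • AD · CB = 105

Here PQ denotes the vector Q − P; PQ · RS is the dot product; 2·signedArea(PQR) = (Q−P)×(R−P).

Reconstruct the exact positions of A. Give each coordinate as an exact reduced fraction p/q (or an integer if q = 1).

A = (-15/2, -1/2)

1. A_x = -15/2  [2·signedArea(ABD) = 40 ∩ AC · BD = -20]
2. A_y = -1/2  [2·signedArea(ABD) = 40 ∩ AC · BD = -20]
   → A = (-15/2, -1/2)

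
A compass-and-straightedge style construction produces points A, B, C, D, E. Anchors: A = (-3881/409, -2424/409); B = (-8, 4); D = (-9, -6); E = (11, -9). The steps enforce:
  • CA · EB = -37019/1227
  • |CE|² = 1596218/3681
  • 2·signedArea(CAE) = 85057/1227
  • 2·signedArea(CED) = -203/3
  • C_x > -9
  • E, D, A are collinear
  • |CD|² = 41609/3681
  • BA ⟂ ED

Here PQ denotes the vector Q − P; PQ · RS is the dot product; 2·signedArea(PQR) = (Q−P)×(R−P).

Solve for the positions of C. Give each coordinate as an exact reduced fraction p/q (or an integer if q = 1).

C = (-10834/1227, -3242/1227)

1. C_x = -10834/1227  [2·signedArea(CAE) = 85057/1227 ∩ CA · EB = -37019/1227]
2. C_y = -3242/1227  [2·signedArea(CAE) = 85057/1227 ∩ CA · EB = -37019/1227]
   → C = (-10834/1227, -3242/1227)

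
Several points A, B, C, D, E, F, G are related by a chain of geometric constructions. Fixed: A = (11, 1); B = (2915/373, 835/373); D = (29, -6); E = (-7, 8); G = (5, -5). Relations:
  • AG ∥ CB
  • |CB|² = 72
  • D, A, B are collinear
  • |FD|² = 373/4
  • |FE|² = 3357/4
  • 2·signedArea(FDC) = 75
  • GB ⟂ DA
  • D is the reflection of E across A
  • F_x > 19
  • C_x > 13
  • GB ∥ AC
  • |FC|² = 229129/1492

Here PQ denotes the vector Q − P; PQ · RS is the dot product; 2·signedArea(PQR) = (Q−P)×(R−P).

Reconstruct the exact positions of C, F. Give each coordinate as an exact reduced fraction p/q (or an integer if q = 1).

1. C_x = 5153/373  [AG ∥ CB ∩ GB ∥ AC]
2. C_y = 3073/373  [AG ∥ CB ∩ GB ∥ AC]
   → C = (5153/373, 3073/373)
3. F_x = 20  [line -5311/373·x + -5664/373·y + 92060/373 = 0 ∩ |FE|² = 3357/4]
4. F_y = -5/2  [line -5311/373·x + -5664/373·y + 92060/373 = 0 ∩ |FE|² = 3357/4]
   → F = (20, -5/2)

C = (5153/373, 3073/373)
F = (20, -5/2)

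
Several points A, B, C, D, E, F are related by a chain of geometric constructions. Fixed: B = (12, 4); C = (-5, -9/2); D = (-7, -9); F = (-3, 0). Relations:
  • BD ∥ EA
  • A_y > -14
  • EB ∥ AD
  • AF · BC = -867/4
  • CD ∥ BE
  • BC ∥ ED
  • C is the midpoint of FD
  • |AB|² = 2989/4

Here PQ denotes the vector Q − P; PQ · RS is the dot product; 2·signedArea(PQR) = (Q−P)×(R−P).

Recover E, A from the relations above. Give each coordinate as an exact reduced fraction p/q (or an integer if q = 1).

1. E_x = 10  [BC ∥ ED ∩ CD ∥ BE]
2. E_y = -1/2  [BC ∥ ED ∩ CD ∥ BE]
   → E = (10, -1/2)
3. A_x = -9  [EB ∥ AD ∩ BD ∥ EA]
4. A_y = -27/2  [EB ∥ AD ∩ BD ∥ EA]
   → A = (-9, -27/2)

A = (-9, -27/2)
E = (10, -1/2)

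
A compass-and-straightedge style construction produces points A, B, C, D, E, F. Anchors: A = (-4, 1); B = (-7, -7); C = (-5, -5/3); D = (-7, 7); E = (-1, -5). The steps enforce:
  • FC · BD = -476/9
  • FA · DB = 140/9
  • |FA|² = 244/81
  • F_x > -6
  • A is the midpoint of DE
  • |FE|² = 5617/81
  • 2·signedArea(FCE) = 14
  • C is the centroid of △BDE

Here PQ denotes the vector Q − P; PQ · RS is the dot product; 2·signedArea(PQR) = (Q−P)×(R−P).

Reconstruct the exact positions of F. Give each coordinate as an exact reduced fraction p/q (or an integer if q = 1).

F = (-16/3, 19/9)

1. F_x = -16/3  [2·signedArea(FCE) = 14 ∩ FC · BD = -476/9]
2. F_y = 19/9  [2·signedArea(FCE) = 14 ∩ FC · BD = -476/9]
   → F = (-16/3, 19/9)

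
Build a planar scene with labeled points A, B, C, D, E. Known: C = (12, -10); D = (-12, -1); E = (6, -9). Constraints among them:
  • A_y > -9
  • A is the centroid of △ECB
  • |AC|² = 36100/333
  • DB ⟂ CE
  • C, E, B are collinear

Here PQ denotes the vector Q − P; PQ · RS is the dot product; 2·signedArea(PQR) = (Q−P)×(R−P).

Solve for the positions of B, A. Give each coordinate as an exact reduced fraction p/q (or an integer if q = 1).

1. B_x = -474/37  [C, E, B are collinear ∩ DB ⟂ CE]
2. B_y = -217/37  [C, E, B are collinear ∩ DB ⟂ CE]
   → B = (-474/37, -217/37)
3. A_x = 64/37  [A is the centroid of △ECB]
4. A_y = -920/111  [A is the centroid of △ECB]
   → A = (64/37, -920/111)

A = (64/37, -920/111)
B = (-474/37, -217/37)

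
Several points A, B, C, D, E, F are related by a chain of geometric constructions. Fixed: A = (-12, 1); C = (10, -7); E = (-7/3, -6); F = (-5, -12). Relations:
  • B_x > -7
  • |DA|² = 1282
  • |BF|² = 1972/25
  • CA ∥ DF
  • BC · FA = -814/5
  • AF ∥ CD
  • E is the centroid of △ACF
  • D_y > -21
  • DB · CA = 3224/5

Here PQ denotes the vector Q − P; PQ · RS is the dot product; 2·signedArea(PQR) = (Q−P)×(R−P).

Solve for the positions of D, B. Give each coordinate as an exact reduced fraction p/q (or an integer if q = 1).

1. D_x = 17  [CA ∥ DF ∩ AF ∥ CD]
2. D_y = -20  [CA ∥ DF ∩ AF ∥ CD]
   → D = (17, -20)
3. B_x = -31/5  [BC · FA = -814/5 ∩ DB · CA = 3224/5]
4. B_y = -16/5  [BC · FA = -814/5 ∩ DB · CA = 3224/5]
   → B = (-31/5, -16/5)

B = (-31/5, -16/5)
D = (17, -20)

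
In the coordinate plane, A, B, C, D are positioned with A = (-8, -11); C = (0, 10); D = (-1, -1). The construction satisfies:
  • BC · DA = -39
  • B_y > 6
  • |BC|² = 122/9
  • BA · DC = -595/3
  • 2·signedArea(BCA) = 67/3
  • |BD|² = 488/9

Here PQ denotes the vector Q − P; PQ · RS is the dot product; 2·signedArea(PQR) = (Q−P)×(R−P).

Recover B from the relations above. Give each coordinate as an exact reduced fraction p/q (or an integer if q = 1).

1. B_x = -1/3  [BA · DC = -595/3 ∩ 2·signedArea(BCA) = 67/3]
2. B_y = 19/3  [BA · DC = -595/3 ∩ 2·signedArea(BCA) = 67/3]
   → B = (-1/3, 19/3)

B = (-1/3, 19/3)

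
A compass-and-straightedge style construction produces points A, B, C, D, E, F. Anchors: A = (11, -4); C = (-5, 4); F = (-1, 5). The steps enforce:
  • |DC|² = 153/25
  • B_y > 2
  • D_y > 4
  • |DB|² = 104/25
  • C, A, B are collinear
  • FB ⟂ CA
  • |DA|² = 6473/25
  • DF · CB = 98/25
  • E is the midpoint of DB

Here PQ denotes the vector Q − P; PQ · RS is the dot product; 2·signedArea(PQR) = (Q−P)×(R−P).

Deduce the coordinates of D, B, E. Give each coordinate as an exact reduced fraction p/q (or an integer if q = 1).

1. B_x = -11/5  [C, A, B are collinear ∩ FB ⟂ CA]
2. B_y = 13/5  [C, A, B are collinear ∩ FB ⟂ CA]
   → B = (-11/5, 13/5)
3. D_x = -13/5  [line -14/5·x + 7/5·y + -343/25 = 0 ∩ |DB|² = 104/25]
4. D_y = 23/5  [line -14/5·x + 7/5·y + -343/25 = 0 ∩ |DB|² = 104/25]
   → D = (-13/5, 23/5)
5. E_x = -12/5  [E is the midpoint of DB]
6. E_y = 18/5  [E is the midpoint of DB]
   → E = (-12/5, 18/5)

B = (-11/5, 13/5)
D = (-13/5, 23/5)
E = (-12/5, 18/5)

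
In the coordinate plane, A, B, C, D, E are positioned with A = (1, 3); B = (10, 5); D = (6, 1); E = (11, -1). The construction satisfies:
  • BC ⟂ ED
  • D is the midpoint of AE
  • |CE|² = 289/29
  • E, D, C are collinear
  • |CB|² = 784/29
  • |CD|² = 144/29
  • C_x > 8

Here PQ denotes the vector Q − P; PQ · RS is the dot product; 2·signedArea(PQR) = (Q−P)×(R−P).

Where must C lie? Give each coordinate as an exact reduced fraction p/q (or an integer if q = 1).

C = (234/29, 5/29)

1. C_x = 234/29  [E, D, C are collinear ∩ BC ⟂ ED]
2. C_y = 5/29  [E, D, C are collinear ∩ BC ⟂ ED]
   → C = (234/29, 5/29)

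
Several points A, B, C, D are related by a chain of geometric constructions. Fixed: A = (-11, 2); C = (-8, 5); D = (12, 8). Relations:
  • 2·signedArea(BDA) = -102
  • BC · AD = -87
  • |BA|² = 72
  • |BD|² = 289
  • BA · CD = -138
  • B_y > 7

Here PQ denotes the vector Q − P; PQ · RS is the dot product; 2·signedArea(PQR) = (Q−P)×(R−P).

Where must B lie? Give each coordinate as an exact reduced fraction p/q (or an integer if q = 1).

1. B_x = -5  [BA · CD = -138 ∩ BC · AD = -87]
2. B_y = 8  [BA · CD = -138 ∩ BC · AD = -87]
   → B = (-5, 8)

B = (-5, 8)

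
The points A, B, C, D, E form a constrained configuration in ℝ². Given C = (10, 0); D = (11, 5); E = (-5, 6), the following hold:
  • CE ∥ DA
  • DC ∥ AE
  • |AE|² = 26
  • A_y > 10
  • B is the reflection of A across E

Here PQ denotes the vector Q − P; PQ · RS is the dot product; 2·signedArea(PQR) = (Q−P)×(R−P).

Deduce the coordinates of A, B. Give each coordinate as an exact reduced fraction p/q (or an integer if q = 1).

A = (-4, 11)
B = (-6, 1)

1. A_x = -4  [DC ∥ AE ∩ CE ∥ DA]
2. A_y = 11  [DC ∥ AE ∩ CE ∥ DA]
   → A = (-4, 11)
3. B_x = -6  [B is the reflection of A across E]
4. B_y = 1  [B is the reflection of A across E]
   → B = (-6, 1)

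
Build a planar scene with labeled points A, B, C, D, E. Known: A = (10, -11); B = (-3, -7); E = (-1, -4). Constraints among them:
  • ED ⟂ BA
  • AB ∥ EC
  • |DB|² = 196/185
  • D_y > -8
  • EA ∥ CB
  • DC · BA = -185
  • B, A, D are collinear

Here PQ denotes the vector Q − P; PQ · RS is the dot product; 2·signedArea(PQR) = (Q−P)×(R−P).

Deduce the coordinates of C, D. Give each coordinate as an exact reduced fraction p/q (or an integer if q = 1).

1. C_x = -14  [EA ∥ CB ∩ AB ∥ EC]
2. C_y = 0  [EA ∥ CB ∩ AB ∥ EC]
   → C = (-14, 0)
3. D_x = -373/185  [B, A, D are collinear ∩ ED ⟂ BA]
4. D_y = -1351/185  [B, A, D are collinear ∩ ED ⟂ BA]
   → D = (-373/185, -1351/185)

C = (-14, 0)
D = (-373/185, -1351/185)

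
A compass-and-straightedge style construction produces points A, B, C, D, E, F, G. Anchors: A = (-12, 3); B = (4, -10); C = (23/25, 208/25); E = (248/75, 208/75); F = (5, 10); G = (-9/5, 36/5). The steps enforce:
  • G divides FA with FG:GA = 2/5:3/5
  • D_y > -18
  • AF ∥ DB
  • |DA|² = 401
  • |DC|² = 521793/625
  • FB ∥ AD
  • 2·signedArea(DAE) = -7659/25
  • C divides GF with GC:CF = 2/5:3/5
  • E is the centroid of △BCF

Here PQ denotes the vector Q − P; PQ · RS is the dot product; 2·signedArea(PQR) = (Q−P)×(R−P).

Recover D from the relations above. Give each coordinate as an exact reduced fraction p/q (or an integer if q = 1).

D = (-13, -17)

1. D_x = -13  [AF ∥ DB ∩ FB ∥ AD]
2. D_y = -17  [AF ∥ DB ∩ FB ∥ AD]
   → D = (-13, -17)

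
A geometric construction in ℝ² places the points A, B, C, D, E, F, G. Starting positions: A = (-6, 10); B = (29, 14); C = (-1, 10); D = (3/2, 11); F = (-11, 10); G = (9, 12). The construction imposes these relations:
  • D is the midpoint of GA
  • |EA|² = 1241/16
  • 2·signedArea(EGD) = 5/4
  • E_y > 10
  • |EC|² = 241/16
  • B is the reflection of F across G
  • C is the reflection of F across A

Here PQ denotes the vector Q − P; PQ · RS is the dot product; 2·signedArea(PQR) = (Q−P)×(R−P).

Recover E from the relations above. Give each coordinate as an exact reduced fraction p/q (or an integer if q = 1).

E = (11/4, 11)

1. E_x = 11/4  [line 1·x + -15/2·y + 319/4 = 0 ∩ |EC|² = 241/16]
2. E_y = 11  [line 1·x + -15/2·y + 319/4 = 0 ∩ |EC|² = 241/16]
   → E = (11/4, 11)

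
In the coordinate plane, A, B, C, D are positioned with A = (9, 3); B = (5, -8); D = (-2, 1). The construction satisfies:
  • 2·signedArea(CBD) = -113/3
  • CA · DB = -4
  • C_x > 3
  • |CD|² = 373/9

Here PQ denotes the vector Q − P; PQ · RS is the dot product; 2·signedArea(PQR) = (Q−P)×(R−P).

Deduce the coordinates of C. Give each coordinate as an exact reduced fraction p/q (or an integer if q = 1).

1. C_x = 4  [2·signedArea(CBD) = -113/3 ∩ CA · DB = -4]
2. C_y = -4/3  [2·signedArea(CBD) = -113/3 ∩ CA · DB = -4]
   → C = (4, -4/3)

C = (4, -4/3)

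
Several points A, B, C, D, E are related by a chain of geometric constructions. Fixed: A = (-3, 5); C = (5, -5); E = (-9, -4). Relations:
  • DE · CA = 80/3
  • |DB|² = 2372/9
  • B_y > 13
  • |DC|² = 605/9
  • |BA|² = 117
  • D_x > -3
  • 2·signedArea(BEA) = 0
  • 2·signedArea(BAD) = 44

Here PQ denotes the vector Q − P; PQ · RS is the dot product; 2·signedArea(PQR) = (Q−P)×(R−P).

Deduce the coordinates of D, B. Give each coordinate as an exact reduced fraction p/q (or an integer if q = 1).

1. B_x = 3  [line -9·x + 6·y + -57 = 0 ∩ |BA|² = 117]
2. B_y = 14  [line -9·x + 6·y + -57 = 0 ∩ |BA|² = 117]
   → B = (3, 14)
3. D_x = -7/3  [DE · CA = 80/3 ∩ 2·signedArea(BAD) = 44]
4. D_y = -4/3  [DE · CA = 80/3 ∩ 2·signedArea(BAD) = 44]
   → D = (-7/3, -4/3)

B = (3, 14)
D = (-7/3, -4/3)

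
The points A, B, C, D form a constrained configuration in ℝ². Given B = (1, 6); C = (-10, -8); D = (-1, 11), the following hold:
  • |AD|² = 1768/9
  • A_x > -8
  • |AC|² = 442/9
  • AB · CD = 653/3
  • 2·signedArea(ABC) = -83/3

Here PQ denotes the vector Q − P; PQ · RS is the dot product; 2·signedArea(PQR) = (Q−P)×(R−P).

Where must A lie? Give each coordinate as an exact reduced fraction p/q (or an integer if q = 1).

A = (-7, -5/3)

1. A_x = -7  [2·signedArea(ABC) = -83/3 ∩ AB · CD = 653/3]
2. A_y = -5/3  [2·signedArea(ABC) = -83/3 ∩ AB · CD = 653/3]
   → A = (-7, -5/3)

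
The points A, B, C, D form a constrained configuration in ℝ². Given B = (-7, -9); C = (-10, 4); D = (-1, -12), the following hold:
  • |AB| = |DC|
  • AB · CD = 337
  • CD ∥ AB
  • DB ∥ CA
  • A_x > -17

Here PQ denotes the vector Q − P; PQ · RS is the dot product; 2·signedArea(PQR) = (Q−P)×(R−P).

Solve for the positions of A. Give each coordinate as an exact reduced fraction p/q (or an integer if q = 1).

1. A_x = -16  [CD ∥ AB ∩ DB ∥ CA]
2. A_y = 7  [CD ∥ AB ∩ DB ∥ CA]
   → A = (-16, 7)

A = (-16, 7)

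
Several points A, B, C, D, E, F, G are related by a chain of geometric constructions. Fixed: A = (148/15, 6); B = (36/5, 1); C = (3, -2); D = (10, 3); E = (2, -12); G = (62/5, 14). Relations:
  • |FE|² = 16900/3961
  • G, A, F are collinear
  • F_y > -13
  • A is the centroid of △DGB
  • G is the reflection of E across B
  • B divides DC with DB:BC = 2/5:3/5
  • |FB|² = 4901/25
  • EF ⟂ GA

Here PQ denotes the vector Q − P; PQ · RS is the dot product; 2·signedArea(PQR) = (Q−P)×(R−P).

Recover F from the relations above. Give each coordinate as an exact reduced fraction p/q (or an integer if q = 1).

F = (15722/3961, -50002/3961)

1. F_x = 15722/3961  [G, A, F are collinear ∩ EF ⟂ GA]
2. F_y = -50002/3961  [G, A, F are collinear ∩ EF ⟂ GA]
   → F = (15722/3961, -50002/3961)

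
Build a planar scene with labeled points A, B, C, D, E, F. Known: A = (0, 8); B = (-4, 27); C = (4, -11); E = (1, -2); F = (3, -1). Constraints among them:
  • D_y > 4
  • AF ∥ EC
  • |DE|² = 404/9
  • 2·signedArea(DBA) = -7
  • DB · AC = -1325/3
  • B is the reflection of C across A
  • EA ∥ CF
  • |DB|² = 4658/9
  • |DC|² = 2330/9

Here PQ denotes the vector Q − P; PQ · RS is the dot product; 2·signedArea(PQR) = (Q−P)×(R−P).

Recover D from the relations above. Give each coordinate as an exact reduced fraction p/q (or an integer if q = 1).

1. D_x = 1/3  [DB · AC = -1325/3 ∩ 2·signedArea(DBA) = -7]
2. D_y = 14/3  [DB · AC = -1325/3 ∩ 2·signedArea(DBA) = -7]
   → D = (1/3, 14/3)

D = (1/3, 14/3)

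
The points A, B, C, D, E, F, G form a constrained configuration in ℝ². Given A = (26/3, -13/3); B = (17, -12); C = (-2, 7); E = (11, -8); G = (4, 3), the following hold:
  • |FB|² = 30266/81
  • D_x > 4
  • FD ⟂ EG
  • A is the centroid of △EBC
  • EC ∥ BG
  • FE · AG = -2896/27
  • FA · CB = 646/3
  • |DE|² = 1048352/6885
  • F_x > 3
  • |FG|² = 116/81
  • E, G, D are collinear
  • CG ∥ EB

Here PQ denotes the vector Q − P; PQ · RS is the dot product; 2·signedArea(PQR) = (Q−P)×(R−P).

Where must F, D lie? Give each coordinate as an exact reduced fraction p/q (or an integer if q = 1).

1. F_x = 32/9  [FA · CB = 646/3 ∩ FE · AG = -2896/27]
2. F_y = 17/9  [FA · CB = 646/3 ∩ FE · AG = -2896/27]
   → F = (32/9, 17/9)
3. D_x = 3347/765  [E, G, D are collinear ∩ FD ⟂ EG]
4. D_y = 1844/765  [E, G, D are collinear ∩ FD ⟂ EG]
   → D = (3347/765, 1844/765)

D = (3347/765, 1844/765)
F = (32/9, 17/9)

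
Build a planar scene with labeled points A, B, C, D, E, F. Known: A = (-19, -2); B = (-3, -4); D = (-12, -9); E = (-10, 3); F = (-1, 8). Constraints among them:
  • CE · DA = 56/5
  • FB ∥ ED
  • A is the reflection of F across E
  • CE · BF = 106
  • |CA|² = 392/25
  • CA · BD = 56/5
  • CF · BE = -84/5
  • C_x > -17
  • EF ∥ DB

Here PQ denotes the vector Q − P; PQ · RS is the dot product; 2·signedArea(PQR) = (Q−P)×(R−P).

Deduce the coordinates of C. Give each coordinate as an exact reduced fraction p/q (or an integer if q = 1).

1. C_x = -81/5  [CA · BD = 56/5 ∩ CF · BE = -84/5]
2. C_y = -24/5  [CA · BD = 56/5 ∩ CF · BE = -84/5]
   → C = (-81/5, -24/5)

C = (-81/5, -24/5)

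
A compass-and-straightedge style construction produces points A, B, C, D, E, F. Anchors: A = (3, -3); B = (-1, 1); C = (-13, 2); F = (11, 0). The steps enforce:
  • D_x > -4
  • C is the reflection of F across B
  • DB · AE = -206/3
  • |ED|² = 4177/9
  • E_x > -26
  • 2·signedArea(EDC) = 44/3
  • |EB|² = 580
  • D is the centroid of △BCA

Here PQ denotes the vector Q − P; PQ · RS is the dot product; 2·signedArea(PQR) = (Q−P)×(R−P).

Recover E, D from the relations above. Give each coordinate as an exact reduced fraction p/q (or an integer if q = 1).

1. D_x = -11/3  [D is the centroid of △BCA]
2. D_y = 0  [D is the centroid of △BCA]
   → D = (-11/3, 0)
3. E_x = -25  [2·signedArea(EDC) = 44/3 ∩ DB · AE = -206/3]
4. E_y = 3  [2·signedArea(EDC) = 44/3 ∩ DB · AE = -206/3]
   → E = (-25, 3)

D = (-11/3, 0)
E = (-25, 3)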